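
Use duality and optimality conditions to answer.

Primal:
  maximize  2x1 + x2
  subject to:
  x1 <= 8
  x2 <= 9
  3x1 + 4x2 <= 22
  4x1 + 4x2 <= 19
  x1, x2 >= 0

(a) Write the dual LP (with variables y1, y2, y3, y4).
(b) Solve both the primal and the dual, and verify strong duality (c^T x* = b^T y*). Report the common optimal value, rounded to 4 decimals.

The standard primal-dual pair for 'max c^T x s.t. A x <= b, x >= 0' is:
  Dual:  min b^T y  s.t.  A^T y >= c,  y >= 0.

So the dual LP is:
  minimize  8y1 + 9y2 + 22y3 + 19y4
  subject to:
    y1 + 3y3 + 4y4 >= 2
    y2 + 4y3 + 4y4 >= 1
    y1, y2, y3, y4 >= 0

Solving the primal: x* = (4.75, 0).
  primal value c^T x* = 9.5.
Solving the dual: y* = (0, 0, 0, 0.5).
  dual value b^T y* = 9.5.
Strong duality: c^T x* = b^T y*. Confirmed.

9.5


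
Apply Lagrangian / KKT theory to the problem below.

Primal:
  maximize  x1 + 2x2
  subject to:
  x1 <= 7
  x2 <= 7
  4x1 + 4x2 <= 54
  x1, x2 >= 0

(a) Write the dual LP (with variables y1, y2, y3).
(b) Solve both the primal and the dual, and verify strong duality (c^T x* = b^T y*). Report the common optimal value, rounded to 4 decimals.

The standard primal-dual pair for 'max c^T x s.t. A x <= b, x >= 0' is:
  Dual:  min b^T y  s.t.  A^T y >= c,  y >= 0.

So the dual LP is:
  minimize  7y1 + 7y2 + 54y3
  subject to:
    y1 + 4y3 >= 1
    y2 + 4y3 >= 2
    y1, y2, y3 >= 0

Solving the primal: x* = (6.5, 7).
  primal value c^T x* = 20.5.
Solving the dual: y* = (0, 1, 0.25).
  dual value b^T y* = 20.5.
Strong duality: c^T x* = b^T y*. Confirmed.

20.5


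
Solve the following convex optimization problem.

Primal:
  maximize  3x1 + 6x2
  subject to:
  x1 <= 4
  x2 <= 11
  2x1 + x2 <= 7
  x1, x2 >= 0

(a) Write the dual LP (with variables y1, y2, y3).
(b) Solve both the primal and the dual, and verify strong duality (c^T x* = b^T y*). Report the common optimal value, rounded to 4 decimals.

The standard primal-dual pair for 'max c^T x s.t. A x <= b, x >= 0' is:
  Dual:  min b^T y  s.t.  A^T y >= c,  y >= 0.

So the dual LP is:
  minimize  4y1 + 11y2 + 7y3
  subject to:
    y1 + 2y3 >= 3
    y2 + y3 >= 6
    y1, y2, y3 >= 0

Solving the primal: x* = (0, 7).
  primal value c^T x* = 42.
Solving the dual: y* = (0, 0, 6).
  dual value b^T y* = 42.
Strong duality: c^T x* = b^T y*. Confirmed.

42


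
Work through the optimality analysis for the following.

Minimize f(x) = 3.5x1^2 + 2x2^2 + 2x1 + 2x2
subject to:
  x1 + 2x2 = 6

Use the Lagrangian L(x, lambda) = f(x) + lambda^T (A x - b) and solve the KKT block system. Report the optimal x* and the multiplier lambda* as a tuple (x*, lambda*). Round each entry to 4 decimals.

Form the Lagrangian:
  L(x, lambda) = (1/2) x^T Q x + c^T x + lambda^T (A x - b)
Stationarity (grad_x L = 0): Q x + c + A^T lambda = 0.
Primal feasibility: A x = b.

This gives the KKT block system:
  [ Q   A^T ] [ x     ]   [-c ]
  [ A    0  ] [ lambda ] = [ b ]

Solving the linear system:
  x*      = (0.625, 2.6875)
  lambda* = (-6.375)
  f(x*)   = 22.4375

x* = (0.625, 2.6875), lambda* = (-6.375)


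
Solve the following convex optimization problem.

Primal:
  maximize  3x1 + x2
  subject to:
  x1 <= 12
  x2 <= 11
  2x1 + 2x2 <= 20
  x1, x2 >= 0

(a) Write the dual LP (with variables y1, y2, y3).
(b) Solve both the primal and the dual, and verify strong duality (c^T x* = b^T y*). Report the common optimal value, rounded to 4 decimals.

The standard primal-dual pair for 'max c^T x s.t. A x <= b, x >= 0' is:
  Dual:  min b^T y  s.t.  A^T y >= c,  y >= 0.

So the dual LP is:
  minimize  12y1 + 11y2 + 20y3
  subject to:
    y1 + 2y3 >= 3
    y2 + 2y3 >= 1
    y1, y2, y3 >= 0

Solving the primal: x* = (10, 0).
  primal value c^T x* = 30.
Solving the dual: y* = (0, 0, 1.5).
  dual value b^T y* = 30.
Strong duality: c^T x* = b^T y*. Confirmed.

30


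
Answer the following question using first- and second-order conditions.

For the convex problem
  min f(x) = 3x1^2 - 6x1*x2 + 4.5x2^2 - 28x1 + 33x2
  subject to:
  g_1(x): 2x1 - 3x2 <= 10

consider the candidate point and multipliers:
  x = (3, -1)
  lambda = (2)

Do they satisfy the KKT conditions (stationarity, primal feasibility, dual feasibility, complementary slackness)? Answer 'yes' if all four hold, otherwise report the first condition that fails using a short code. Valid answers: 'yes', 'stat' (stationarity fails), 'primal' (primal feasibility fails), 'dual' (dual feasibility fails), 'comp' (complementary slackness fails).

Gradient of f: grad f(x) = Q x + c = (-4, 6)
Constraint values g_i(x) = a_i^T x - b_i:
  g_1((3, -1)) = -1
Stationarity residual: grad f(x) + sum_i lambda_i a_i = (0, 0)
  -> stationarity OK
Primal feasibility (all g_i <= 0): OK
Dual feasibility (all lambda_i >= 0): OK
Complementary slackness (lambda_i * g_i(x) = 0 for all i): FAILS

Verdict: the first failing condition is complementary_slackness -> comp.

comp


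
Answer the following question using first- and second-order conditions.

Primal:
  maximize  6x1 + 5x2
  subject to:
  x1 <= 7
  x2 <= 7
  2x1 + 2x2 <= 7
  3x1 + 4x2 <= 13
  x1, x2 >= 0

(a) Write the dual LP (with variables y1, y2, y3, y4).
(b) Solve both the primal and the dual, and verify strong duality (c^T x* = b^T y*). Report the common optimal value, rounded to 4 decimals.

The standard primal-dual pair for 'max c^T x s.t. A x <= b, x >= 0' is:
  Dual:  min b^T y  s.t.  A^T y >= c,  y >= 0.

So the dual LP is:
  minimize  7y1 + 7y2 + 7y3 + 13y4
  subject to:
    y1 + 2y3 + 3y4 >= 6
    y2 + 2y3 + 4y4 >= 5
    y1, y2, y3, y4 >= 0

Solving the primal: x* = (3.5, 0).
  primal value c^T x* = 21.
Solving the dual: y* = (0, 0, 3, 0).
  dual value b^T y* = 21.
Strong duality: c^T x* = b^T y*. Confirmed.

21


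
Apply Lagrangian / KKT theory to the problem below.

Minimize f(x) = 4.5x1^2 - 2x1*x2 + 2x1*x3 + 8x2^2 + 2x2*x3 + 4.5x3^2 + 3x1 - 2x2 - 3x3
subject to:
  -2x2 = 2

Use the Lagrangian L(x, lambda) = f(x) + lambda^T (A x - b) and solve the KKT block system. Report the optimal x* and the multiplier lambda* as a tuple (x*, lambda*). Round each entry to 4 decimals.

Form the Lagrangian:
  L(x, lambda) = (1/2) x^T Q x + c^T x + lambda^T (A x - b)
Stationarity (grad_x L = 0): Q x + c + A^T lambda = 0.
Primal feasibility: A x = b.

This gives the KKT block system:
  [ Q   A^T ] [ x     ]   [-c ]
  [ A    0  ] [ lambda ] = [ b ]

Solving the linear system:
  x*      = (-0.7143, -1, 0.7143)
  lambda* = (-7.5714)
  f(x*)   = 6.4286

x* = (-0.7143, -1, 0.7143), lambda* = (-7.5714)


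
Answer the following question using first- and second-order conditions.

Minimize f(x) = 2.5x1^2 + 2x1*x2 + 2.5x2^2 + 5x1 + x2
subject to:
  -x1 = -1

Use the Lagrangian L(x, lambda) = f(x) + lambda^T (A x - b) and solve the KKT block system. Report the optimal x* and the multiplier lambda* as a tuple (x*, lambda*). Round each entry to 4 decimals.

Form the Lagrangian:
  L(x, lambda) = (1/2) x^T Q x + c^T x + lambda^T (A x - b)
Stationarity (grad_x L = 0): Q x + c + A^T lambda = 0.
Primal feasibility: A x = b.

This gives the KKT block system:
  [ Q   A^T ] [ x     ]   [-c ]
  [ A    0  ] [ lambda ] = [ b ]

Solving the linear system:
  x*      = (1, -0.6)
  lambda* = (8.8)
  f(x*)   = 6.6

x* = (1, -0.6), lambda* = (8.8)


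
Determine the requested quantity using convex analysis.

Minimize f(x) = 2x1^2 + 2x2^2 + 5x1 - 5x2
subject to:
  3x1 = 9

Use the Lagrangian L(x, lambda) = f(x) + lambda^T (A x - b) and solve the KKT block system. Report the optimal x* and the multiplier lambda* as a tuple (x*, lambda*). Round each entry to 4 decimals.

Form the Lagrangian:
  L(x, lambda) = (1/2) x^T Q x + c^T x + lambda^T (A x - b)
Stationarity (grad_x L = 0): Q x + c + A^T lambda = 0.
Primal feasibility: A x = b.

This gives the KKT block system:
  [ Q   A^T ] [ x     ]   [-c ]
  [ A    0  ] [ lambda ] = [ b ]

Solving the linear system:
  x*      = (3, 1.25)
  lambda* = (-5.6667)
  f(x*)   = 29.875

x* = (3, 1.25), lambda* = (-5.6667)


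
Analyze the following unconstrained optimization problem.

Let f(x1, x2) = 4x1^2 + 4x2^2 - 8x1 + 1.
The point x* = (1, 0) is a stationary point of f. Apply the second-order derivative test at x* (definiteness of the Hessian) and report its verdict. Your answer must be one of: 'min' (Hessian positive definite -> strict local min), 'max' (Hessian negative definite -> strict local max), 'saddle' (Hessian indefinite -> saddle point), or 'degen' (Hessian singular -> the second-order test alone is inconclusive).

Compute the Hessian H = grad^2 f:
  H = [[8, 0], [0, 8]]
Verify stationarity: grad f(x*) = H x* + g = (0, 0).
Eigenvalues of H: 8, 8.
Both eigenvalues > 0, so H is positive definite -> x* is a strict local min.

min


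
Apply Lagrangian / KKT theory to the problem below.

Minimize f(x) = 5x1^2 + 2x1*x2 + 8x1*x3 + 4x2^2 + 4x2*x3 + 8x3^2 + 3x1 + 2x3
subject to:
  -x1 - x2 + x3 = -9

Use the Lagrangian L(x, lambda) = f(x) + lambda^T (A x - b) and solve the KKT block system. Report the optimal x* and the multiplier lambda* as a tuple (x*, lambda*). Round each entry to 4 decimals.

Form the Lagrangian:
  L(x, lambda) = (1/2) x^T Q x + c^T x + lambda^T (A x - b)
Stationarity (grad_x L = 0): Q x + c + A^T lambda = 0.
Primal feasibility: A x = b.

This gives the KKT block system:
  [ Q   A^T ] [ x     ]   [-c ]
  [ A    0  ] [ lambda ] = [ b ]

Solving the linear system:
  x*      = (3.1802, 2.5811, -3.2387)
  lambda* = (14.0541)
  f(x*)   = 64.7748

x* = (3.1802, 2.5811, -3.2387), lambda* = (14.0541)


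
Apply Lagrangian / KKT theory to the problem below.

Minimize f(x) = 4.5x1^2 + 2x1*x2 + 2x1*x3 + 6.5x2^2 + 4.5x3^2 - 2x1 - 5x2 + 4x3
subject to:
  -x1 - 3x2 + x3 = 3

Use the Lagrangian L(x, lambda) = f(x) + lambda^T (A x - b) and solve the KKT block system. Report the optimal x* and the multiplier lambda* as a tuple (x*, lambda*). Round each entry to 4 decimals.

Form the Lagrangian:
  L(x, lambda) = (1/2) x^T Q x + c^T x + lambda^T (A x - b)
Stationarity (grad_x L = 0): Q x + c + A^T lambda = 0.
Primal feasibility: A x = b.

This gives the KKT block system:
  [ Q   A^T ] [ x     ]   [-c ]
  [ A    0  ] [ lambda ] = [ b ]

Solving the linear system:
  x*      = (-0.2491, -0.8434, 0.2206)
  lambda* = (-5.4875)
  f(x*)   = 11.0302

x* = (-0.2491, -0.8434, 0.2206), lambda* = (-5.4875)


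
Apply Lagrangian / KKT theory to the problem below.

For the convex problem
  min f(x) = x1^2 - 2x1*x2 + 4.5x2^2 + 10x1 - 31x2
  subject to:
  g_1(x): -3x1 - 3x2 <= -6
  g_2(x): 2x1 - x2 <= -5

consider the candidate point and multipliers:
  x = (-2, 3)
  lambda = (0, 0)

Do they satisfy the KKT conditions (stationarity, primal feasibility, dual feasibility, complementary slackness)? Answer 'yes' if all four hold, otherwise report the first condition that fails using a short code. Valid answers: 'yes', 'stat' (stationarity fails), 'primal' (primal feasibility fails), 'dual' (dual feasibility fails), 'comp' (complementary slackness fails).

Gradient of f: grad f(x) = Q x + c = (0, 0)
Constraint values g_i(x) = a_i^T x - b_i:
  g_1((-2, 3)) = 3
  g_2((-2, 3)) = -2
Stationarity residual: grad f(x) + sum_i lambda_i a_i = (0, 0)
  -> stationarity OK
Primal feasibility (all g_i <= 0): FAILS
Dual feasibility (all lambda_i >= 0): OK
Complementary slackness (lambda_i * g_i(x) = 0 for all i): OK

Verdict: the first failing condition is primal_feasibility -> primal.

primal


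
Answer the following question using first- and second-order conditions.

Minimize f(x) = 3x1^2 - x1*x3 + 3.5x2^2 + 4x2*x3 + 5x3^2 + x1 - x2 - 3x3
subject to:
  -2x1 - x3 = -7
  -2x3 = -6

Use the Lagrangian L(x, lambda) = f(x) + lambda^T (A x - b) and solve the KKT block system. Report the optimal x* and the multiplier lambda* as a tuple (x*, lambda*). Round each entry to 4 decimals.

Form the Lagrangian:
  L(x, lambda) = (1/2) x^T Q x + c^T x + lambda^T (A x - b)
Stationarity (grad_x L = 0): Q x + c + A^T lambda = 0.
Primal feasibility: A x = b.

This gives the KKT block system:
  [ Q   A^T ] [ x     ]   [-c ]
  [ A    0  ] [ lambda ] = [ b ]

Solving the linear system:
  x*      = (2, -1.5714, 3)
  lambda* = (5, 6.8571)
  f(x*)   = 35.3571

x* = (2, -1.5714, 3), lambda* = (5, 6.8571)


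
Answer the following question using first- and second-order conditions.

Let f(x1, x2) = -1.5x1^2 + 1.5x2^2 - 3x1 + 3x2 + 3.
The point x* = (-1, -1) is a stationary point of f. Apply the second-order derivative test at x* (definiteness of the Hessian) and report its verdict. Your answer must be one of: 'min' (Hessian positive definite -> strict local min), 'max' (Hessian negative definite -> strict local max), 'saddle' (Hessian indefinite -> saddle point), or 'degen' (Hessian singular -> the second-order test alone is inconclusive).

Compute the Hessian H = grad^2 f:
  H = [[-3, 0], [0, 3]]
Verify stationarity: grad f(x*) = H x* + g = (0, 0).
Eigenvalues of H: -3, 3.
Eigenvalues have mixed signs, so H is indefinite -> x* is a saddle point.

saddle


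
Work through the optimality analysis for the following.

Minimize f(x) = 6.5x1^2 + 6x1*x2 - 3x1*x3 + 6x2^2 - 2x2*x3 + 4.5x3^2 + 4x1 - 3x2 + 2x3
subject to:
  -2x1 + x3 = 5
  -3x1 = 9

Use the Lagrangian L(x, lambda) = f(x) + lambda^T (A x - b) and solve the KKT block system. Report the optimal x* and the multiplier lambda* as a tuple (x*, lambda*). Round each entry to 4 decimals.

Form the Lagrangian:
  L(x, lambda) = (1/2) x^T Q x + c^T x + lambda^T (A x - b)
Stationarity (grad_x L = 0): Q x + c + A^T lambda = 0.
Primal feasibility: A x = b.

This gives the KKT block system:
  [ Q   A^T ] [ x     ]   [-c ]
  [ A    0  ] [ lambda ] = [ b ]

Solving the linear system:
  x*      = (-3, 1.5833, -1)
  lambda* = (1.1667, -8.2778)
  f(x*)   = 24.9583

x* = (-3, 1.5833, -1), lambda* = (1.1667, -8.2778)


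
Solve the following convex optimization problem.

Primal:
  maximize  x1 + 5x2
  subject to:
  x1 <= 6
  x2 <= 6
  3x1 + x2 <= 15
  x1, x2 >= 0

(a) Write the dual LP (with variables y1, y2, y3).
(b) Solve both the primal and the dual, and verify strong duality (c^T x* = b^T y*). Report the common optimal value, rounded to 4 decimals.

The standard primal-dual pair for 'max c^T x s.t. A x <= b, x >= 0' is:
  Dual:  min b^T y  s.t.  A^T y >= c,  y >= 0.

So the dual LP is:
  minimize  6y1 + 6y2 + 15y3
  subject to:
    y1 + 3y3 >= 1
    y2 + y3 >= 5
    y1, y2, y3 >= 0

Solving the primal: x* = (3, 6).
  primal value c^T x* = 33.
Solving the dual: y* = (0, 4.6667, 0.3333).
  dual value b^T y* = 33.
Strong duality: c^T x* = b^T y*. Confirmed.

33


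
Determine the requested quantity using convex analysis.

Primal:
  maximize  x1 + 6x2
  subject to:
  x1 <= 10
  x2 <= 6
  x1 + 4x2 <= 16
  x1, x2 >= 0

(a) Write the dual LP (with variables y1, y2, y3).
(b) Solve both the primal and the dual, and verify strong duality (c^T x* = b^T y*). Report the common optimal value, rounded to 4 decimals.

The standard primal-dual pair for 'max c^T x s.t. A x <= b, x >= 0' is:
  Dual:  min b^T y  s.t.  A^T y >= c,  y >= 0.

So the dual LP is:
  minimize  10y1 + 6y2 + 16y3
  subject to:
    y1 + y3 >= 1
    y2 + 4y3 >= 6
    y1, y2, y3 >= 0

Solving the primal: x* = (0, 4).
  primal value c^T x* = 24.
Solving the dual: y* = (0, 0, 1.5).
  dual value b^T y* = 24.
Strong duality: c^T x* = b^T y*. Confirmed.

24


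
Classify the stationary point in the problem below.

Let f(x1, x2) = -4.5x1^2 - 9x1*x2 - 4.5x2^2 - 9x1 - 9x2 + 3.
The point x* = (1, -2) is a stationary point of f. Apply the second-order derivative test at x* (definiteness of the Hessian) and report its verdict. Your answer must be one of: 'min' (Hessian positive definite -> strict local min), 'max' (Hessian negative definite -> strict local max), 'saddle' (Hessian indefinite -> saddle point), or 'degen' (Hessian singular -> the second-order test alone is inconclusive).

Compute the Hessian H = grad^2 f:
  H = [[-9, -9], [-9, -9]]
Verify stationarity: grad f(x*) = H x* + g = (0, 0).
Eigenvalues of H: -18, 0.
H has a zero eigenvalue (singular; negative semidefinite but not definite), so H is neither positive definite, negative definite, nor indefinite. The second-order test alone is inconclusive -> degen.
(Indeed, f is constant along the null direction of H through x*, so x* is not a strict local extremum.)

degen


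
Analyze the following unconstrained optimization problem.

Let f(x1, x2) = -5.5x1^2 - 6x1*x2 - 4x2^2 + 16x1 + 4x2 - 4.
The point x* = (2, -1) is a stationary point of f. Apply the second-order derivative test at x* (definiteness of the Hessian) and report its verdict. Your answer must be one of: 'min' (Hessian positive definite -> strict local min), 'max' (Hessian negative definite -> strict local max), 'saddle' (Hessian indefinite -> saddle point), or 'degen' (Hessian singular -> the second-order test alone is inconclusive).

Compute the Hessian H = grad^2 f:
  H = [[-11, -6], [-6, -8]]
Verify stationarity: grad f(x*) = H x* + g = (0, 0).
Eigenvalues of H: -15.6847, -3.3153.
Both eigenvalues < 0, so H is negative definite -> x* is a strict local max.

max


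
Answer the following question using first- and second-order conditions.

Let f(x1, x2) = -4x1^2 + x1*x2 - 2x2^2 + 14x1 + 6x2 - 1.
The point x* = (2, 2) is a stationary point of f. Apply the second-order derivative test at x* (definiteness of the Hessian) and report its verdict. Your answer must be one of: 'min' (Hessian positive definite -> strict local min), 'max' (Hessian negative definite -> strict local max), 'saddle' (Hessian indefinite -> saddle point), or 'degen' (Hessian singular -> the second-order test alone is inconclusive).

Compute the Hessian H = grad^2 f:
  H = [[-8, 1], [1, -4]]
Verify stationarity: grad f(x*) = H x* + g = (0, 0).
Eigenvalues of H: -8.2361, -3.7639.
Both eigenvalues < 0, so H is negative definite -> x* is a strict local max.

max


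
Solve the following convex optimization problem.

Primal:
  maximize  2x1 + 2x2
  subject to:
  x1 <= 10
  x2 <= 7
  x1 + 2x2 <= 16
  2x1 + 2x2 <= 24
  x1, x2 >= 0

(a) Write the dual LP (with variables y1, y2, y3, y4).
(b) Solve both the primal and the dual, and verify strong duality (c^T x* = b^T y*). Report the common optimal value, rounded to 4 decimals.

The standard primal-dual pair for 'max c^T x s.t. A x <= b, x >= 0' is:
  Dual:  min b^T y  s.t.  A^T y >= c,  y >= 0.

So the dual LP is:
  minimize  10y1 + 7y2 + 16y3 + 24y4
  subject to:
    y1 + y3 + 2y4 >= 2
    y2 + 2y3 + 2y4 >= 2
    y1, y2, y3, y4 >= 0

Solving the primal: x* = (10, 2).
  primal value c^T x* = 24.
Solving the dual: y* = (0, 0, 0, 1).
  dual value b^T y* = 24.
Strong duality: c^T x* = b^T y*. Confirmed.

24


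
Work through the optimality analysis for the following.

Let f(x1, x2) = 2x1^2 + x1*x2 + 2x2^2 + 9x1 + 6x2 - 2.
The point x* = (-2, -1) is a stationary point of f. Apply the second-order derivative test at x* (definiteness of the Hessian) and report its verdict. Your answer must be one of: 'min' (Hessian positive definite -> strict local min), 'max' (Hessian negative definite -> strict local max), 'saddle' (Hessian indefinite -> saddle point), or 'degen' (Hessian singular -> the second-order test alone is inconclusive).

Compute the Hessian H = grad^2 f:
  H = [[4, 1], [1, 4]]
Verify stationarity: grad f(x*) = H x* + g = (0, 0).
Eigenvalues of H: 3, 5.
Both eigenvalues > 0, so H is positive definite -> x* is a strict local min.

min


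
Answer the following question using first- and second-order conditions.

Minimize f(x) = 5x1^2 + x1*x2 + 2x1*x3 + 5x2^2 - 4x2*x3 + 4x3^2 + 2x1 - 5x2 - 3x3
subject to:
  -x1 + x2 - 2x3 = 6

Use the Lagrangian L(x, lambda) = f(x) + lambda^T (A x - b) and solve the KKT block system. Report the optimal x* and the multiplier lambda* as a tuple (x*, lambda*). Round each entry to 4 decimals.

Form the Lagrangian:
  L(x, lambda) = (1/2) x^T Q x + c^T x + lambda^T (A x - b)
Stationarity (grad_x L = 0): Q x + c + A^T lambda = 0.
Primal feasibility: A x = b.

This gives the KKT block system:
  [ Q   A^T ] [ x     ]   [-c ]
  [ A    0  ] [ lambda ] = [ b ]

Solving the linear system:
  x*      = (-1.1711, 1.1053, -1.8618)
  lambda* = (-12.3289)
  f(x*)   = 35.8454

x* = (-1.1711, 1.1053, -1.8618), lambda* = (-12.3289)


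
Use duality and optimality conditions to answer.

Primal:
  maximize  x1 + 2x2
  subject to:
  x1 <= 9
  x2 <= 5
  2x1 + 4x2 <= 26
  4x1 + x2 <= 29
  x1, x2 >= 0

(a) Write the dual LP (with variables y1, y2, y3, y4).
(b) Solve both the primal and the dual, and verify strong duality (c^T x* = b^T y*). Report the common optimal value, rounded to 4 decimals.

The standard primal-dual pair for 'max c^T x s.t. A x <= b, x >= 0' is:
  Dual:  min b^T y  s.t.  A^T y >= c,  y >= 0.

So the dual LP is:
  minimize  9y1 + 5y2 + 26y3 + 29y4
  subject to:
    y1 + 2y3 + 4y4 >= 1
    y2 + 4y3 + y4 >= 2
    y1, y2, y3, y4 >= 0

Solving the primal: x* = (6.4286, 3.2857).
  primal value c^T x* = 13.
Solving the dual: y* = (0, 0, 0.5, 0).
  dual value b^T y* = 13.
Strong duality: c^T x* = b^T y*. Confirmed.

13


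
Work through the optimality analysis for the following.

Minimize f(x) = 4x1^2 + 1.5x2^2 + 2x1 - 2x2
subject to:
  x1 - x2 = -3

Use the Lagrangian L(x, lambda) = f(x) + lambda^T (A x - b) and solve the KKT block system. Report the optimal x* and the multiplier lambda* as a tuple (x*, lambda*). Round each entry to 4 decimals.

Form the Lagrangian:
  L(x, lambda) = (1/2) x^T Q x + c^T x + lambda^T (A x - b)
Stationarity (grad_x L = 0): Q x + c + A^T lambda = 0.
Primal feasibility: A x = b.

This gives the KKT block system:
  [ Q   A^T ] [ x     ]   [-c ]
  [ A    0  ] [ lambda ] = [ b ]

Solving the linear system:
  x*      = (-0.8182, 2.1818)
  lambda* = (4.5455)
  f(x*)   = 3.8182

x* = (-0.8182, 2.1818), lambda* = (4.5455)


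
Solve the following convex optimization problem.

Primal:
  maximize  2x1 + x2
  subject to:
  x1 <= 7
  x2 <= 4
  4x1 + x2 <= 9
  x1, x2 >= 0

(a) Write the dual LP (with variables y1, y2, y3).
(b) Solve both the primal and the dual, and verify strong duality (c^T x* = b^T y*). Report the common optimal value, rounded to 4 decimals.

The standard primal-dual pair for 'max c^T x s.t. A x <= b, x >= 0' is:
  Dual:  min b^T y  s.t.  A^T y >= c,  y >= 0.

So the dual LP is:
  minimize  7y1 + 4y2 + 9y3
  subject to:
    y1 + 4y3 >= 2
    y2 + y3 >= 1
    y1, y2, y3 >= 0

Solving the primal: x* = (1.25, 4).
  primal value c^T x* = 6.5.
Solving the dual: y* = (0, 0.5, 0.5).
  dual value b^T y* = 6.5.
Strong duality: c^T x* = b^T y*. Confirmed.

6.5


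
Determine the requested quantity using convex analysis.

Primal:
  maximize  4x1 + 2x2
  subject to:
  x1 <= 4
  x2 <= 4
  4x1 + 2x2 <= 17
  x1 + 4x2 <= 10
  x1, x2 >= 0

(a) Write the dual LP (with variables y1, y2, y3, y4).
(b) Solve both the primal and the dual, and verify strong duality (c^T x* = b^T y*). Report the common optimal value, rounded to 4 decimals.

The standard primal-dual pair for 'max c^T x s.t. A x <= b, x >= 0' is:
  Dual:  min b^T y  s.t.  A^T y >= c,  y >= 0.

So the dual LP is:
  minimize  4y1 + 4y2 + 17y3 + 10y4
  subject to:
    y1 + 4y3 + y4 >= 4
    y2 + 2y3 + 4y4 >= 2
    y1, y2, y3, y4 >= 0

Solving the primal: x* = (3.4286, 1.6429).
  primal value c^T x* = 17.
Solving the dual: y* = (0, 0, 1, 0).
  dual value b^T y* = 17.
Strong duality: c^T x* = b^T y*. Confirmed.

17


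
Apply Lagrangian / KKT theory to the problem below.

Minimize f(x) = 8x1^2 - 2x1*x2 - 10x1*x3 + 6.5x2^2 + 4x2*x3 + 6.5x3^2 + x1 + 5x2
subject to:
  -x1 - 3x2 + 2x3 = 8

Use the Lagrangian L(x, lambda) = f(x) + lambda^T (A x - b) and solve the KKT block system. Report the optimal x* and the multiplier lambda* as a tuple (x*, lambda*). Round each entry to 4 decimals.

Form the Lagrangian:
  L(x, lambda) = (1/2) x^T Q x + c^T x + lambda^T (A x - b)
Stationarity (grad_x L = 0): Q x + c + A^T lambda = 0.
Primal feasibility: A x = b.

This gives the KKT block system:
  [ Q   A^T ] [ x     ]   [-c ]
  [ A    0  ] [ lambda ] = [ b ]

Solving the linear system:
  x*      = (0.3911, -1.787, 1.515)
  lambda* = (-4.3179)
  f(x*)   = 12.9995

x* = (0.3911, -1.787, 1.515), lambda* = (-4.3179)


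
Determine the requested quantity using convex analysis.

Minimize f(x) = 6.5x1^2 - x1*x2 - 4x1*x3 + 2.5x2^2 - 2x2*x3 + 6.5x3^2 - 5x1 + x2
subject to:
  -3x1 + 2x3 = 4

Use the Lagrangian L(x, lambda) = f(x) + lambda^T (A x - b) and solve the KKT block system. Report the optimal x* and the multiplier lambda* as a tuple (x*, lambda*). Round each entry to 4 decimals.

Form the Lagrangian:
  L(x, lambda) = (1/2) x^T Q x + c^T x + lambda^T (A x - b)
Stationarity (grad_x L = 0): Q x + c + A^T lambda = 0.
Primal feasibility: A x = b.

This gives the KKT block system:
  [ Q   A^T ] [ x     ]   [-c ]
  [ A    0  ] [ lambda ] = [ b ]

Solving the linear system:
  x*      = (-0.8725, -0.098, 0.6913)
  lambda* = (-6.3364)
  f(x*)   = 14.805

x* = (-0.8725, -0.098, 0.6913), lambda* = (-6.3364)


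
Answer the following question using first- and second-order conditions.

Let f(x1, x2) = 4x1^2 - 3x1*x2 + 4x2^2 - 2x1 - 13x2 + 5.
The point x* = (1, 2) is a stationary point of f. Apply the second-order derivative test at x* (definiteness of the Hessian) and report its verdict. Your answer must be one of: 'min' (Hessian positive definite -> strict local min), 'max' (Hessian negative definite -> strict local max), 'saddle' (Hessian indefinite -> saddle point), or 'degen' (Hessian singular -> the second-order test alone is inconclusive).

Compute the Hessian H = grad^2 f:
  H = [[8, -3], [-3, 8]]
Verify stationarity: grad f(x*) = H x* + g = (0, 0).
Eigenvalues of H: 5, 11.
Both eigenvalues > 0, so H is positive definite -> x* is a strict local min.

min


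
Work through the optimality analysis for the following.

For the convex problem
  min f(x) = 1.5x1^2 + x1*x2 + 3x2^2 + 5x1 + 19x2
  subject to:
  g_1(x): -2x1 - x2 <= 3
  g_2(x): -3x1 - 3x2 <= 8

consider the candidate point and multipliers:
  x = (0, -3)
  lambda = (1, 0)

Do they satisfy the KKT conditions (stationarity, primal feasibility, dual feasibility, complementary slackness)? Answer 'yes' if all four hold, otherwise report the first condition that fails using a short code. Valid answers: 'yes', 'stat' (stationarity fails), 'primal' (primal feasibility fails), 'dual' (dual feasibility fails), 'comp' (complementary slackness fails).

Gradient of f: grad f(x) = Q x + c = (2, 1)
Constraint values g_i(x) = a_i^T x - b_i:
  g_1((0, -3)) = 0
  g_2((0, -3)) = 1
Stationarity residual: grad f(x) + sum_i lambda_i a_i = (0, 0)
  -> stationarity OK
Primal feasibility (all g_i <= 0): FAILS
Dual feasibility (all lambda_i >= 0): OK
Complementary slackness (lambda_i * g_i(x) = 0 for all i): OK

Verdict: the first failing condition is primal_feasibility -> primal.

primal


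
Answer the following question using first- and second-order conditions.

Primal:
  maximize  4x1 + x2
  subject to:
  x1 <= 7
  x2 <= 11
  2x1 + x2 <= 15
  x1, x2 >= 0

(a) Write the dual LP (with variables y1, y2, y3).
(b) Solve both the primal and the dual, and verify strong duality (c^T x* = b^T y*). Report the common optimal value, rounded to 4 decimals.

The standard primal-dual pair for 'max c^T x s.t. A x <= b, x >= 0' is:
  Dual:  min b^T y  s.t.  A^T y >= c,  y >= 0.

So the dual LP is:
  minimize  7y1 + 11y2 + 15y3
  subject to:
    y1 + 2y3 >= 4
    y2 + y3 >= 1
    y1, y2, y3 >= 0

Solving the primal: x* = (7, 1).
  primal value c^T x* = 29.
Solving the dual: y* = (2, 0, 1).
  dual value b^T y* = 29.
Strong duality: c^T x* = b^T y*. Confirmed.

29


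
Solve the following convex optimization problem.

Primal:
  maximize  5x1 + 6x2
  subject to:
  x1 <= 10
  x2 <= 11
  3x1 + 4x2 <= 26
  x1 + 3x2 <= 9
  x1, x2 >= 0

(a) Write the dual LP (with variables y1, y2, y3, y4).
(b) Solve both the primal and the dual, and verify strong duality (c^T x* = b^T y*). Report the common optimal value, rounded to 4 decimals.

The standard primal-dual pair for 'max c^T x s.t. A x <= b, x >= 0' is:
  Dual:  min b^T y  s.t.  A^T y >= c,  y >= 0.

So the dual LP is:
  minimize  10y1 + 11y2 + 26y3 + 9y4
  subject to:
    y1 + 3y3 + y4 >= 5
    y2 + 4y3 + 3y4 >= 6
    y1, y2, y3, y4 >= 0

Solving the primal: x* = (8.6667, 0).
  primal value c^T x* = 43.3333.
Solving the dual: y* = (0, 0, 1.6667, 0).
  dual value b^T y* = 43.3333.
Strong duality: c^T x* = b^T y*. Confirmed.

43.3333


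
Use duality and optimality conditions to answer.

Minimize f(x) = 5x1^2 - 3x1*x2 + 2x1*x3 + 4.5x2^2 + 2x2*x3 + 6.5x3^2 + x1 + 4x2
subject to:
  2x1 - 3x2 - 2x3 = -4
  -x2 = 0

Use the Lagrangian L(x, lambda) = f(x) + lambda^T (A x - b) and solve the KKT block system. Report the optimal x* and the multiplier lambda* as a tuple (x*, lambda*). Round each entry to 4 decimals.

Form the Lagrangian:
  L(x, lambda) = (1/2) x^T Q x + c^T x + lambda^T (A x - b)
Stationarity (grad_x L = 0): Q x + c + A^T lambda = 0.
Primal feasibility: A x = b.

This gives the KKT block system:
  [ Q   A^T ] [ x     ]   [-c ]
  [ A    0  ] [ lambda ] = [ b ]

Solving the linear system:
  x*      = (-1.1481, 0, 0.8519)
  lambda* = (4.3889, -4.0185)
  f(x*)   = 8.2037

x* = (-1.1481, 0, 0.8519), lambda* = (4.3889, -4.0185)


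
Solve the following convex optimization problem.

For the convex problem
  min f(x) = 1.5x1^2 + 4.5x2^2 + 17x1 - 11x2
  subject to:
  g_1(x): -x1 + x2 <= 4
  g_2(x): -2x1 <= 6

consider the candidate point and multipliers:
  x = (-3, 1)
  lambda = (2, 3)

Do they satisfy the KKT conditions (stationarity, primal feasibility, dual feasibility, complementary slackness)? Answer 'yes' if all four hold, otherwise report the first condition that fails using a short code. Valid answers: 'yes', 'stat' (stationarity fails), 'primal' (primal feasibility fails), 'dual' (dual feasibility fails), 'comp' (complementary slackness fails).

Gradient of f: grad f(x) = Q x + c = (8, -2)
Constraint values g_i(x) = a_i^T x - b_i:
  g_1((-3, 1)) = 0
  g_2((-3, 1)) = 0
Stationarity residual: grad f(x) + sum_i lambda_i a_i = (0, 0)
  -> stationarity OK
Primal feasibility (all g_i <= 0): OK
Dual feasibility (all lambda_i >= 0): OK
Complementary slackness (lambda_i * g_i(x) = 0 for all i): OK

Verdict: yes, KKT holds.

yes


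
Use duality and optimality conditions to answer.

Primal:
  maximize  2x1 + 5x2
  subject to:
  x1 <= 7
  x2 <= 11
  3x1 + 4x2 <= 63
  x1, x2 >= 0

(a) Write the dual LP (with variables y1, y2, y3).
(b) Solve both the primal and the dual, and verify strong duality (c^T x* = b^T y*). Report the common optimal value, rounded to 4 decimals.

The standard primal-dual pair for 'max c^T x s.t. A x <= b, x >= 0' is:
  Dual:  min b^T y  s.t.  A^T y >= c,  y >= 0.

So the dual LP is:
  minimize  7y1 + 11y2 + 63y3
  subject to:
    y1 + 3y3 >= 2
    y2 + 4y3 >= 5
    y1, y2, y3 >= 0

Solving the primal: x* = (6.3333, 11).
  primal value c^T x* = 67.6667.
Solving the dual: y* = (0, 2.3333, 0.6667).
  dual value b^T y* = 67.6667.
Strong duality: c^T x* = b^T y*. Confirmed.

67.6667


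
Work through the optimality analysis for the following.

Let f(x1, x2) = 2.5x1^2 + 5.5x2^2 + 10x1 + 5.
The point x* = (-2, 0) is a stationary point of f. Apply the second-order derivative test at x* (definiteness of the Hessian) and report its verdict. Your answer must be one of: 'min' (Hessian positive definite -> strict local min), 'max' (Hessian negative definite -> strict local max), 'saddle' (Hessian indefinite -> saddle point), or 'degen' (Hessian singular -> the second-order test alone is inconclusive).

Compute the Hessian H = grad^2 f:
  H = [[5, 0], [0, 11]]
Verify stationarity: grad f(x*) = H x* + g = (0, 0).
Eigenvalues of H: 5, 11.
Both eigenvalues > 0, so H is positive definite -> x* is a strict local min.

min


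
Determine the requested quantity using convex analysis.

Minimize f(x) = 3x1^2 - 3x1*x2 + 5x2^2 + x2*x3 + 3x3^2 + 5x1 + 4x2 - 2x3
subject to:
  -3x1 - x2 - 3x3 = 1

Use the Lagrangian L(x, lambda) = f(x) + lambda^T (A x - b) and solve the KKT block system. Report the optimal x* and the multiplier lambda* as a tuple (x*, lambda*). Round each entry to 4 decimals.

Form the Lagrangian:
  L(x, lambda) = (1/2) x^T Q x + c^T x + lambda^T (A x - b)
Stationarity (grad_x L = 0): Q x + c + A^T lambda = 0.
Primal feasibility: A x = b.

This gives the KKT block system:
  [ Q   A^T ] [ x     ]   [-c ]
  [ A    0  ] [ lambda ] = [ b ]

Solving the linear system:
  x*      = (-0.8621, -0.6724, 0.7529)
  lambda* = (0.6149)
  f(x*)   = -4.5603

x* = (-0.8621, -0.6724, 0.7529), lambda* = (0.6149)


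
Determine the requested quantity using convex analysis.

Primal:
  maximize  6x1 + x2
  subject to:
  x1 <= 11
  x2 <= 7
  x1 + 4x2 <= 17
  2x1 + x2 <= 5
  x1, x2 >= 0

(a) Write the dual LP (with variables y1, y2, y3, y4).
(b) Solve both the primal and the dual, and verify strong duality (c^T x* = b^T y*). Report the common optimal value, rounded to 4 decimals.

The standard primal-dual pair for 'max c^T x s.t. A x <= b, x >= 0' is:
  Dual:  min b^T y  s.t.  A^T y >= c,  y >= 0.

So the dual LP is:
  minimize  11y1 + 7y2 + 17y3 + 5y4
  subject to:
    y1 + y3 + 2y4 >= 6
    y2 + 4y3 + y4 >= 1
    y1, y2, y3, y4 >= 0

Solving the primal: x* = (2.5, 0).
  primal value c^T x* = 15.
Solving the dual: y* = (0, 0, 0, 3).
  dual value b^T y* = 15.
Strong duality: c^T x* = b^T y*. Confirmed.

15


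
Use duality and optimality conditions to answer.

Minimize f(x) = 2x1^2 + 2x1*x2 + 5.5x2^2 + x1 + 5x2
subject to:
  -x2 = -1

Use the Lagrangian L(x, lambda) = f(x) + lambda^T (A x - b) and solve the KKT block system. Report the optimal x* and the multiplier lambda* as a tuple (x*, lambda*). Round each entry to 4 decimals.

Form the Lagrangian:
  L(x, lambda) = (1/2) x^T Q x + c^T x + lambda^T (A x - b)
Stationarity (grad_x L = 0): Q x + c + A^T lambda = 0.
Primal feasibility: A x = b.

This gives the KKT block system:
  [ Q   A^T ] [ x     ]   [-c ]
  [ A    0  ] [ lambda ] = [ b ]

Solving the linear system:
  x*      = (-0.75, 1)
  lambda* = (14.5)
  f(x*)   = 9.375

x* = (-0.75, 1), lambda* = (14.5)


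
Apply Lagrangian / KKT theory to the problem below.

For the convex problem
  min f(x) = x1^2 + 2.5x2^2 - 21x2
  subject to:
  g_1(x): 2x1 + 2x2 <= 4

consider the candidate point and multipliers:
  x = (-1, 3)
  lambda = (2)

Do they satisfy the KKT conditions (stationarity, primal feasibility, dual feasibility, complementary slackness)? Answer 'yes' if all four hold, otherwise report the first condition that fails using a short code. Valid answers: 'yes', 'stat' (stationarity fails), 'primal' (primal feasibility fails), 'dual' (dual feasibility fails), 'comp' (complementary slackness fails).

Gradient of f: grad f(x) = Q x + c = (-2, -6)
Constraint values g_i(x) = a_i^T x - b_i:
  g_1((-1, 3)) = 0
Stationarity residual: grad f(x) + sum_i lambda_i a_i = (2, -2)
  -> stationarity FAILS
Primal feasibility (all g_i <= 0): OK
Dual feasibility (all lambda_i >= 0): OK
Complementary slackness (lambda_i * g_i(x) = 0 for all i): OK

Verdict: the first failing condition is stationarity -> stat.

stat


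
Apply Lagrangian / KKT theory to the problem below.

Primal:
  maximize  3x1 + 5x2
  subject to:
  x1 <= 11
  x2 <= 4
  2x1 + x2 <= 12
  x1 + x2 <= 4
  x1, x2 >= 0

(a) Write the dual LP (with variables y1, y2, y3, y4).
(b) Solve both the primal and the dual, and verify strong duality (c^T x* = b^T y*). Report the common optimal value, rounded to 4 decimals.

The standard primal-dual pair for 'max c^T x s.t. A x <= b, x >= 0' is:
  Dual:  min b^T y  s.t.  A^T y >= c,  y >= 0.

So the dual LP is:
  minimize  11y1 + 4y2 + 12y3 + 4y4
  subject to:
    y1 + 2y3 + y4 >= 3
    y2 + y3 + y4 >= 5
    y1, y2, y3, y4 >= 0

Solving the primal: x* = (0, 4).
  primal value c^T x* = 20.
Solving the dual: y* = (0, 2, 0, 3).
  dual value b^T y* = 20.
Strong duality: c^T x* = b^T y*. Confirmed.

20


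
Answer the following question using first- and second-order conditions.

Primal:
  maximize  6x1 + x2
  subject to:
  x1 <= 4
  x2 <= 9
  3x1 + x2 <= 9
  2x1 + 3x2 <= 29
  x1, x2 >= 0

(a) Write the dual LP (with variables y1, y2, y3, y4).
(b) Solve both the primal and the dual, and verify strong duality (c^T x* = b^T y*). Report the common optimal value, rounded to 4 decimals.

The standard primal-dual pair for 'max c^T x s.t. A x <= b, x >= 0' is:
  Dual:  min b^T y  s.t.  A^T y >= c,  y >= 0.

So the dual LP is:
  minimize  4y1 + 9y2 + 9y3 + 29y4
  subject to:
    y1 + 3y3 + 2y4 >= 6
    y2 + y3 + 3y4 >= 1
    y1, y2, y3, y4 >= 0

Solving the primal: x* = (3, 0).
  primal value c^T x* = 18.
Solving the dual: y* = (0, 0, 2, 0).
  dual value b^T y* = 18.
Strong duality: c^T x* = b^T y*. Confirmed.

18


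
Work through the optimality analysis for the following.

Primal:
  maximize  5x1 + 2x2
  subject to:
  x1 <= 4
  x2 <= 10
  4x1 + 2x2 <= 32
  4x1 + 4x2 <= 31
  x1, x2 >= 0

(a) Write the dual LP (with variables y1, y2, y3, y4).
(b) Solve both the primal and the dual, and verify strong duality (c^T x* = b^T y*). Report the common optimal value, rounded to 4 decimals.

The standard primal-dual pair for 'max c^T x s.t. A x <= b, x >= 0' is:
  Dual:  min b^T y  s.t.  A^T y >= c,  y >= 0.

So the dual LP is:
  minimize  4y1 + 10y2 + 32y3 + 31y4
  subject to:
    y1 + 4y3 + 4y4 >= 5
    y2 + 2y3 + 4y4 >= 2
    y1, y2, y3, y4 >= 0

Solving the primal: x* = (4, 3.75).
  primal value c^T x* = 27.5.
Solving the dual: y* = (3, 0, 0, 0.5).
  dual value b^T y* = 27.5.
Strong duality: c^T x* = b^T y*. Confirmed.

27.5


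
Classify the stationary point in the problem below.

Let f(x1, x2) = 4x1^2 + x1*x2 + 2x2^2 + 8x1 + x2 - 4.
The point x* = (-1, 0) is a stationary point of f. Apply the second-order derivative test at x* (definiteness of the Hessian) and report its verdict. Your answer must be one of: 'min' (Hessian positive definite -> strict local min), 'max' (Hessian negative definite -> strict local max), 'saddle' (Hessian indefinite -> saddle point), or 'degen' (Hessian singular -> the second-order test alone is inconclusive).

Compute the Hessian H = grad^2 f:
  H = [[8, 1], [1, 4]]
Verify stationarity: grad f(x*) = H x* + g = (0, 0).
Eigenvalues of H: 3.7639, 8.2361.
Both eigenvalues > 0, so H is positive definite -> x* is a strict local min.

min


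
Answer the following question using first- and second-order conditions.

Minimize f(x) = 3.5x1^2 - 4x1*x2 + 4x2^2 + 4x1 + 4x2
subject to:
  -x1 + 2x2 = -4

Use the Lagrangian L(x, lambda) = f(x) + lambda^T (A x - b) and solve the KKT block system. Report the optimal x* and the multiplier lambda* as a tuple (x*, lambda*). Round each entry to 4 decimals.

Form the Lagrangian:
  L(x, lambda) = (1/2) x^T Q x + c^T x + lambda^T (A x - b)
Stationarity (grad_x L = 0): Q x + c + A^T lambda = 0.
Primal feasibility: A x = b.

This gives the KKT block system:
  [ Q   A^T ] [ x     ]   [-c ]
  [ A    0  ] [ lambda ] = [ b ]

Solving the linear system:
  x*      = (-1.2, -2.6)
  lambda* = (6)
  f(x*)   = 4.4

x* = (-1.2, -2.6), lambda* = (6)


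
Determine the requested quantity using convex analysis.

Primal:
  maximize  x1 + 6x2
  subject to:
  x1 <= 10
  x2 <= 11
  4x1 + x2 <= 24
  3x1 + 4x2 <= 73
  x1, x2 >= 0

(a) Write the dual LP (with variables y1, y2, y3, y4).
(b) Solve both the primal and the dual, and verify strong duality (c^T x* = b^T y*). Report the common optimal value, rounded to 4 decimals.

The standard primal-dual pair for 'max c^T x s.t. A x <= b, x >= 0' is:
  Dual:  min b^T y  s.t.  A^T y >= c,  y >= 0.

So the dual LP is:
  minimize  10y1 + 11y2 + 24y3 + 73y4
  subject to:
    y1 + 4y3 + 3y4 >= 1
    y2 + y3 + 4y4 >= 6
    y1, y2, y3, y4 >= 0

Solving the primal: x* = (3.25, 11).
  primal value c^T x* = 69.25.
Solving the dual: y* = (0, 5.75, 0.25, 0).
  dual value b^T y* = 69.25.
Strong duality: c^T x* = b^T y*. Confirmed.

69.25


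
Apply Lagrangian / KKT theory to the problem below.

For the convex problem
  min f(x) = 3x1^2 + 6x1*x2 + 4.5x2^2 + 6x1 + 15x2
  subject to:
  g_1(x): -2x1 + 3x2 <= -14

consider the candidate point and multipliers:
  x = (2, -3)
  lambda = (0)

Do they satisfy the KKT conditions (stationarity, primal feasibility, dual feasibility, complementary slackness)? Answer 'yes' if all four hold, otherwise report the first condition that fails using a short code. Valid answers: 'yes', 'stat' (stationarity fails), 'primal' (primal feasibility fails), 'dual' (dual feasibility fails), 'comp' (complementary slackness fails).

Gradient of f: grad f(x) = Q x + c = (0, 0)
Constraint values g_i(x) = a_i^T x - b_i:
  g_1((2, -3)) = 1
Stationarity residual: grad f(x) + sum_i lambda_i a_i = (0, 0)
  -> stationarity OK
Primal feasibility (all g_i <= 0): FAILS
Dual feasibility (all lambda_i >= 0): OK
Complementary slackness (lambda_i * g_i(x) = 0 for all i): OK

Verdict: the first failing condition is primal_feasibility -> primal.

primal
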